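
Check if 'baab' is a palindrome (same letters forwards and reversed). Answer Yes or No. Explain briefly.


Forward: 'baab'
Reversed: 'baab'
They are identical.

Yes


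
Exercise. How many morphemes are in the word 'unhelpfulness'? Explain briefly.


Decomposition: un- (prefix) + help (root) + -ful (suffix) + -ness (suffix) = 4 morpheme(s)

4 morphemes


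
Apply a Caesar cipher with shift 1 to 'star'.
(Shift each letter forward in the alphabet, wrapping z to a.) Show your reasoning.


Shift each letter by 1: s -> t, t -> u, a -> b, r -> s. Result: 'tubs'.

tubs


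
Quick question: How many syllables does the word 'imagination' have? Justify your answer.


Break 'imagination' into syllables: i-mag-i-na-tion -> i | mag | i | na | tion = 5 syllables

5 syllables


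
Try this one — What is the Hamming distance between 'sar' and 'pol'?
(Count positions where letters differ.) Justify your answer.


Alignment:
Position 1: 's' vs 'p' = DIFFER
Position 2: 'a' vs 'o' = DIFFER
Position 3: 'r' vs 'l' = DIFFER
Total differences: 3

3


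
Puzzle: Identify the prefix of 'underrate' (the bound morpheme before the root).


The word 'underrate' = 'under' (prefix) + 'rate' (root). The prefix is 'under'.

under


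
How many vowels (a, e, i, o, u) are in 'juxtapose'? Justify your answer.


Vowels in 'juxtapose': u, a, o, e = 4 vowels.

4


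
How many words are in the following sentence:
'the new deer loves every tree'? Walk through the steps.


Split into words: the | new | deer | loves | every | tree = 6 words.

6


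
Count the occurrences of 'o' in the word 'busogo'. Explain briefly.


Letter 'o' in 'busogo': found at position(s) 4, 6 = 2 occurrence(s).

2


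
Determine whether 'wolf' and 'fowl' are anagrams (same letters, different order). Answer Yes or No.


Sorted letters of 'wolf': 'flow'
Sorted letters of 'fowl': 'flow'
They match.

Yes


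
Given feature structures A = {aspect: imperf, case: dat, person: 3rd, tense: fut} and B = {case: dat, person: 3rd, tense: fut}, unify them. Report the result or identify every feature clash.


Compare features:
aspect: A=imperf vs B=_ -> unified: imperf
case: A=dat vs B=dat -> unified: dat
person: A=3rd vs B=3rd -> unified: 3rd
tense: A=fut vs B=fut -> unified: fut
No clashes found.

Unified: {aspect: imperf, case: dat, person: 3rd, tense: fut}


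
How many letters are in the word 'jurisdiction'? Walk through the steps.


Spell out 'jurisdiction' and number each letter: j(1), u(2), r(3), i(4), s(5), d(6), i(7), c(8), t(9), i(10), o(11), n(12). Total: 12 letters.

12


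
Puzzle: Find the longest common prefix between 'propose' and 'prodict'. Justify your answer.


Compare from the start: 3 characters match: 'pro'. Mismatch at position 4: 'p' vs 'd'.

pro


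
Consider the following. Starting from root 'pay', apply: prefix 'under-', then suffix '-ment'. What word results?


Step 1: Add prefix 'under-' to 'pay' = 'underpay'
Step 2: Add suffix '-ment' to 'underpay' = 'underpayment'

underpayment


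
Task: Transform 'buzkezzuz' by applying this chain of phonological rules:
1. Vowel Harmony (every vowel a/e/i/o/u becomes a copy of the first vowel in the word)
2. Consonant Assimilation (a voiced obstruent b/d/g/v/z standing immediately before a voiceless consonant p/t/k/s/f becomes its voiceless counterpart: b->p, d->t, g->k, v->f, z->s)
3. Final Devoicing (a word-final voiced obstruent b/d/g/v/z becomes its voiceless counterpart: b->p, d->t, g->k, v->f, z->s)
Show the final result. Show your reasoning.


Starting form: 'buzkezzuz'
Rule 1: Vowel Harmony: all vowels become 'u' (matching first vowel). 'buzkezzuz' -> 'buzkuzzuz'
Rule 2: Consonant Assimilation: voiced obstruent before voiceless consonant becomes voiceless ('zk' -> 'sk'). 'buzkuzzuz' -> 'buskuzzuz'
Rule 3: Final Devoicing: word-final voiced obstruent 'z' becomes voiceless 's'. 'buskuzzuz' -> 'buskuzzus'
Final form: 'buskuzzus'

buskuzzus


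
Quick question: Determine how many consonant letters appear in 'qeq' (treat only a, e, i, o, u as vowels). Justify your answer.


Consonants in 'qeq': q, q = 2 consonants.

2


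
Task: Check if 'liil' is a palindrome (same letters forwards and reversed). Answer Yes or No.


Forward: 'liil'
Reversed: 'liil'
They are identical.

Yes


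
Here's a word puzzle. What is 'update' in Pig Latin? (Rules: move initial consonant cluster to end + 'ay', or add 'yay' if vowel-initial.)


'update' starts with a vowel, so add 'yay': 'updateyay'.

updateyay


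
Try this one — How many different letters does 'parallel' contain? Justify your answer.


Unique letters in 'parallel': {a, e, l, p, r} = 5 distinct letters.

5


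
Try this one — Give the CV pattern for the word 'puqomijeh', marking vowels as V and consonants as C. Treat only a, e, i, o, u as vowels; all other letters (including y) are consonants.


Letter mapping: p = C, u = V, q = C, o = V, m = C, i = V, j = C, e = V, h = C.

CVCVCVCVC


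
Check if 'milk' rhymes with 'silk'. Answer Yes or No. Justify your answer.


Rime (stressed vowel + following sounds) of 'milk': -ilk = /ɪlk/
Rime of 'silk': -ilk = /ɪlk/
/ɪlk/ and /ɪlk/ are the same ending sound, so the words rhyme.

Yes


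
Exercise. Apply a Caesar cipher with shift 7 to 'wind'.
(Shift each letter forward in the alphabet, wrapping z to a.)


Shift each letter by 7: w -> d, i -> p, n -> u, d -> k. Result: 'dpuk'.

dpuk


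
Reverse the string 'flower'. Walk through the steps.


Reverse 'flower' character by character: 'rewolf'.

rewolf


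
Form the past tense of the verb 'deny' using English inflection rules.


Apply rule: Change -y to -ied. 'deny' becomes 'denied'.

denied


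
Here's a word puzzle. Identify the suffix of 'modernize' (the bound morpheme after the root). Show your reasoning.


The word 'modernize' = 'modern' (root) + '-ize' (suffix). The suffix is '-ize'.

ize


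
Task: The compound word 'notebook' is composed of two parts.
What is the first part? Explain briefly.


Split 'notebook' into 'note' + 'book'. The first part is 'note'.

note


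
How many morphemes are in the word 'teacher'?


Decomposition: teach (root) + -er (suffix) = 2 morpheme(s)

2 morphemes


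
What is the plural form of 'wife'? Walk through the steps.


Apply rule: Change -fe to -ves. 'wife' becomes 'wives'.

wives


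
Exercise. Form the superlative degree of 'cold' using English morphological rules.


Apply superlative formation (add -est): 'cold' -> 'coldest'.

coldest


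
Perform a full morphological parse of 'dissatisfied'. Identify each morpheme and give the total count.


Step 1: Identify prefix: 'dis' (meaning: not/apart)
Step 2: Identify root: 'satisfy'
Step 3: Identify suffix(es): 'ed'
Decomposition: dis- (prefix: not/apart) + satisfy (root) + -ed (suffix: past)
Total morphemes: 3

3 morphemes (dis- (prefix: not/apart) + satisfy (root) + -ed (suffix: past))


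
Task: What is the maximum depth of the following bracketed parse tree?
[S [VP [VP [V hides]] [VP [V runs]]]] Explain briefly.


Count bracket nesting levels:
'[' at pos 0: depth = 1
'[' at pos 3: depth = 2
'[' at pos 7: depth = 3
'[' at pos 11: depth = 4
'[' at pos 22: depth = 3
'[' at pos 26: depth = 4
Maximum depth reached: 4

4


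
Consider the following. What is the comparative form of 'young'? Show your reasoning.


Apply comparative formation (add -er): 'young' -> 'younger'.

younger


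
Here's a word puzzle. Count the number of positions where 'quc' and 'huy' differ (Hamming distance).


Alignment:
Position 1: 'q' vs 'h' = DIFFER
Position 2: 'u' vs 'u' = match
Position 3: 'c' vs 'y' = DIFFER
Total differences: 2

2


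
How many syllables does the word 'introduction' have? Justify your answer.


Break 'introduction' into syllables: in-tro-duc-tion -> in | tro | duc | tion = 4 syllables

4 syllables


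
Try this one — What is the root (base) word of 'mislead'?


Remove prefix 'mis' from 'mislead' to get root 'lead'.

lead


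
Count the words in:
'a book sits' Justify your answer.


Split into words: a | book | sits = 3 words.

3


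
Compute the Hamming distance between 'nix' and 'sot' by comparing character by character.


Alignment:
Position 1: 'n' vs 's' = DIFFER
Position 2: 'i' vs 'o' = DIFFER
Position 3: 'x' vs 't' = DIFFER
Total differences: 3

3


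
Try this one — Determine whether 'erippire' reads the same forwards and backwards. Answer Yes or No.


Forward: 'erippire'
Reversed: 'erippire'
They are identical.

Yes


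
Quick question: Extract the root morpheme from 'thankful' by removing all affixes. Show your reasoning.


Remove suffix '-ful' from 'thankful' to get root 'thank'.

thank


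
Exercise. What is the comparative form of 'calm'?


Apply comparative formation (add -er): 'calm' -> 'calmer'.

calmer


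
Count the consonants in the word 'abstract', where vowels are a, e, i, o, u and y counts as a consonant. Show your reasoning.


Consonants in 'abstract': b, s, t, r, c, t = 6 consonants.

6


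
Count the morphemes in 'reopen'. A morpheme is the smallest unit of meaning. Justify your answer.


Decomposition: re- (prefix) + open (root) = 2 morpheme(s)

2 morphemes


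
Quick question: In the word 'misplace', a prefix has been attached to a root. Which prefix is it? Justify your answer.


The word 'misplace' = 'mis' (prefix) + 'place' (root). The prefix is 'mis'.

mis


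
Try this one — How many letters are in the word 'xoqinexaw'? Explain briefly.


Spell out 'xoqinexaw' and number each letter: x(1), o(2), q(3), i(4), n(5), e(6), x(7), a(8), w(9). Total: 9 letters.

9


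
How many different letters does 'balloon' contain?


Unique letters in 'balloon': {a, b, l, n, o} = 5 distinct letters.

5


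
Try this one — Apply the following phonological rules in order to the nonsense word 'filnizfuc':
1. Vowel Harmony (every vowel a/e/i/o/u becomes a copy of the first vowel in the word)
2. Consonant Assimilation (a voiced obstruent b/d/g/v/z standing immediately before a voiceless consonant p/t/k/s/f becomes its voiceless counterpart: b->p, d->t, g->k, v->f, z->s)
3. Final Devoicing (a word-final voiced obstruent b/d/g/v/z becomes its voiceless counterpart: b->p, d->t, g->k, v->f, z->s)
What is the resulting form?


Starting form: 'filnizfuc'
Rule 1: Vowel Harmony: all vowels become 'i' (matching first vowel). 'filnizfuc' -> 'filnizfic'
Rule 2: Consonant Assimilation: voiced obstruent before voiceless consonant becomes voiceless ('zf' -> 'sf'). 'filnizfic' -> 'filnisfic'
Rule 3: Final Devoicing: final consonant 'c' is not one of the voiced obstruents b/d/g/v/z. No change.
Final form: 'filnisfic'

filnisfic


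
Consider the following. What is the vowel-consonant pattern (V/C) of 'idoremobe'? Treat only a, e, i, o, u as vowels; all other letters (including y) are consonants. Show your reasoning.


Letter mapping: i = V, d = C, o = V, r = C, e = V, m = C, o = V, b = C, e = V.

VCVCVCVCV


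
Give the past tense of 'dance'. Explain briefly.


Apply rule: Add -d (word ends in -e). 'dance' becomes 'danced'.

danced


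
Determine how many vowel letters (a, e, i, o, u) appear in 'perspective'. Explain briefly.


Vowels in 'perspective': e, e, i, e = 4 vowels.

4


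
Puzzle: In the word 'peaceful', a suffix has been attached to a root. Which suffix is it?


The word 'peaceful' = 'peace' (root) + '-ful' (suffix). The suffix is '-ful'.

ful


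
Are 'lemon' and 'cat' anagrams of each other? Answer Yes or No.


Sorted letters of 'lemon': 'elmno'
Sorted letters of 'cat': 'act'
They do not match.

No


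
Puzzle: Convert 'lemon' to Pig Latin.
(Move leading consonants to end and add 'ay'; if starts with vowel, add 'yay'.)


'lemon': move consonant cluster 'l' to end and add 'ay': 'emonlay'.

emonlay


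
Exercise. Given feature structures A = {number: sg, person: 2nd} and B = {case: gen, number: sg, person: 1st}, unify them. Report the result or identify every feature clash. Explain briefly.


Compare features:
case: A=_ vs B=gen -> unified: gen
number: A=sg vs B=sg -> unified: sg
person: A=2nd vs B=1st -> CLASH
Clash detected on feature 'person' (2nd vs 1st); unification fails.

CLASH on 'person' (2nd vs 1st)


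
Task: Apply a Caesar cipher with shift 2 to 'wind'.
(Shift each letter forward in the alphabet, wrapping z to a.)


Shift each letter by 2: w -> y, i -> k, n -> p, d -> f. Result: 'ykpf'.

ykpf


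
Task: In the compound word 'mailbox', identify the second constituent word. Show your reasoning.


Split 'mailbox' into 'mail' + 'box'. The second part is 'box'.

box


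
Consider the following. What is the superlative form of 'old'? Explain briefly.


Apply superlative formation (add -est): 'old' -> 'oldest'.

oldest


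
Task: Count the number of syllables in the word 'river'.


Break 'river' into syllables: riv-er -> riv | er = 2 syllables

2 syllables


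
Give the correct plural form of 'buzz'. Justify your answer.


Apply rule: Add -es (sibilant/fricative ending). 'buzz' becomes 'buzzes'.

buzzes


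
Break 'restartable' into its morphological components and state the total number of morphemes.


Step 1: Identify prefix: 're' (meaning: again)
Step 2: Identify root: 'start'
Step 3: Identify suffix(es): 'able'
Decomposition: re- (prefix: again) + start (root) + -able (suffix: capable of)
Total morphemes: 3

3 morphemes (re- (prefix: again) + start (root) + -able (suffix: capable of))


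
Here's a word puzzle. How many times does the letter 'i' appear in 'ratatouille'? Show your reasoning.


Letter 'i' in 'ratatouille': found at position(s) 8 = 1 occurrence(s).

1


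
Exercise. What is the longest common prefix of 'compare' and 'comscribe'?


Compare from the start: 3 characters match: 'com'. Mismatch at position 4: 'p' vs 's'.

com


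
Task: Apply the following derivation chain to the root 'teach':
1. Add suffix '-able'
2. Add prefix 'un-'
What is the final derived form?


Step 1: Add suffix '-able' to 'teach' = 'teachable'
Step 2: Add prefix 'un-' to 'teachable' = 'unteachable'

unteachable


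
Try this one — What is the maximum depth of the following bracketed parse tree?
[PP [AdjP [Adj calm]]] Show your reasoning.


Count bracket nesting levels:
'[' at pos 0: depth = 1
'[' at pos 4: depth = 2
'[' at pos 10: depth = 3
Maximum depth reached: 3

3


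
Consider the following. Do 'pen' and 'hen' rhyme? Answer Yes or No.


Rime (stressed vowel + following sounds) of 'pen': -en = /ɛn/
Rime of 'hen': -en = /ɛn/
/ɛn/ and /ɛn/ are the same ending sound, so the words rhyme.

Yes


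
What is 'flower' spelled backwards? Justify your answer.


Reverse 'flower' character by character: 'rewolf'.

rewolf


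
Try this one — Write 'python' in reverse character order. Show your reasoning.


Reverse 'python' character by character: 'nohtyp'.

nohtyp


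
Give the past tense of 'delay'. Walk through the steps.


Apply rule: Add -ed. 'delay' becomes 'delayed'.

delayed


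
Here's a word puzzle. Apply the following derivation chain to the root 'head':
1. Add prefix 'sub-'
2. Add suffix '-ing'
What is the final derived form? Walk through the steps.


Step 1: Add prefix 'sub-' to 'head' = 'subhead'
Step 2: Add suffix '-ing' to 'subhead' = 'subheading'

subheading


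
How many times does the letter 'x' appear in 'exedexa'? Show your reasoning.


Letter 'x' in 'exedexa': found at position(s) 2, 6 = 2 occurrence(s).

2


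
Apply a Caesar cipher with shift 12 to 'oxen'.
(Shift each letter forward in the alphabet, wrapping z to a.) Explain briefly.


Shift each letter by 12: o -> a, x -> j, e -> q, n -> z. Result: 'ajqz'.

ajqz


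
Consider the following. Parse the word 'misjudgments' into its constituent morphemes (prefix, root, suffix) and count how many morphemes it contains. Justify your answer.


Step 1: Identify prefix: 'mis' (meaning: wrongly)
Step 2: Identify root: 'judge'
Step 3: Identify suffix(es): 'ment, s'
Decomposition: mis- (prefix: wrongly) + judge (root) + -ment (suffix: action/result) + -s (plural)
Total morphemes: 4

4 morphemes (mis- (prefix: wrongly) + judge (root) + -ment (suffix: action/result) + -s (plural))


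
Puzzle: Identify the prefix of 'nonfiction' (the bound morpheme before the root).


The word 'nonfiction' = 'non' (prefix) + 'fiction' (root). The prefix is 'non'.

non


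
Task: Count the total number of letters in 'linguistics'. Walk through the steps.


Spell out 'linguistics' and number each letter: l(1), i(2), n(3), g(4), u(5), i(6), s(7), t(8), i(9), c(10), s(11). Total: 11 letters.

11


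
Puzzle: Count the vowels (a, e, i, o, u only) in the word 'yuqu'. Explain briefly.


Vowels in 'yuqu': u, u = 2 vowels.

2


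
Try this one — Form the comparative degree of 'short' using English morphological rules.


Apply comparative formation (add -er): 'short' -> 'shorter'.

shorter


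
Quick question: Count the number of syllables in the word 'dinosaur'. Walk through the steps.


Break 'dinosaur' into syllables: di-no-saur -> di | no | saur = 3 syllables

3 syllables


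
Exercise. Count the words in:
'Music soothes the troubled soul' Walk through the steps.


Split into words: Music | soothes | the | troubled | soul = 5 words.

5


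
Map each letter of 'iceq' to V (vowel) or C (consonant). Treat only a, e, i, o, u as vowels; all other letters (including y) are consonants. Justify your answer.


Letter mapping: i = V, c = C, e = V, q = C.

VCVC


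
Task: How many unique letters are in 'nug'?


Unique letters in 'nug': {g, n, u} = 3 distinct letters.

3


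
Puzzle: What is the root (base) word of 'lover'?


Remove suffix '-er' from 'lover' to get root 'love'.

love


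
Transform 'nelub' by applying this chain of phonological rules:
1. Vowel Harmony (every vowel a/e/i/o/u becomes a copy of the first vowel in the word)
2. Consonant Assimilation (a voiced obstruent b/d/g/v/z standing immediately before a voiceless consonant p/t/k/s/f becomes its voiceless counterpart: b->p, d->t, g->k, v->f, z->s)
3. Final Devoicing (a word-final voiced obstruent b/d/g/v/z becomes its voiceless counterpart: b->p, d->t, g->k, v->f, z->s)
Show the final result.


Starting form: 'nelub'
Rule 1: Vowel Harmony: all vowels become 'e' (matching first vowel). 'nelub' -> 'neleb'
Rule 2: Consonant Assimilation: no voiced obstruent (b/d/g/v/z) stands immediately before a voiceless consonant (p/t/k/s/f). No change.
Rule 3: Final Devoicing: word-final voiced obstruent 'b' becomes voiceless 'p'. 'neleb' -> 'nelep'
Final form: 'nelep'

nelep


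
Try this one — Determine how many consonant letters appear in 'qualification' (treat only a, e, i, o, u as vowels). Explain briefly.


Consonants in 'qualification': q, l, f, c, t, n = 6 consonants.

6


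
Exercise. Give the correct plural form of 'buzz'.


Apply rule: Add -es (sibilant/fricative ending). 'buzz' becomes 'buzzes'.

buzzes


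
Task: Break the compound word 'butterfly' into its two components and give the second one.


Split 'butterfly' into 'butter' + 'fly'. The second part is 'fly'.

fly


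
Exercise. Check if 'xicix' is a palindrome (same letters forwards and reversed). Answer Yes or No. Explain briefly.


Forward: 'xicix'
Reversed: 'xicix'
They are identical.

Yes


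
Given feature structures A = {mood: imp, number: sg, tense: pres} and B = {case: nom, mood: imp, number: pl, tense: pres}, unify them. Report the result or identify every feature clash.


Compare features:
case: A=_ vs B=nom -> unified: nom
mood: A=imp vs B=imp -> unified: imp
number: A=sg vs B=pl -> CLASH
tense: A=pres vs B=pres -> unified: pres
Clash detected on feature 'number' (sg vs pl); unification fails.

CLASH on 'number' (sg vs pl)


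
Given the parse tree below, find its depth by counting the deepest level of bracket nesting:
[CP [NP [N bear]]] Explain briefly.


Count bracket nesting levels:
'[' at pos 0: depth = 1
'[' at pos 4: depth = 2
'[' at pos 8: depth = 3
Maximum depth reached: 3

3


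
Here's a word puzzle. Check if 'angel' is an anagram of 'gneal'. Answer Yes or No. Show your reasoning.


Sorted letters of 'angel': 'aegln'
Sorted letters of 'gneal': 'aegln'
They match.

Yes


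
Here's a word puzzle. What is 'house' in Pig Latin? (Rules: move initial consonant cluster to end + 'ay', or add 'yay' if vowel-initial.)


'house': move consonant cluster 'h' to end and add 'ay': 'ousehay'.

ousehay


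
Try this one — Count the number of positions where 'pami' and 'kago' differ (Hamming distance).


Alignment:
Position 1: 'p' vs 'k' = DIFFER
Position 2: 'a' vs 'a' = match
Position 3: 'm' vs 'g' = DIFFER
Position 4: 'i' vs 'o' = DIFFER
Total differences: 3

3


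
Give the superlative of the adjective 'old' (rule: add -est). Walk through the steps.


Apply superlative formation (add -est): 'old' -> 'oldest'.

oldest


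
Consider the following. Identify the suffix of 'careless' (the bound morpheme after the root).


The word 'careless' = 'care' (root) + '-less' (suffix). The suffix is '-less'.

less


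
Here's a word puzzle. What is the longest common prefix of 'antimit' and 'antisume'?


Compare from the start: 4 characters match: 'anti'. Mismatch at position 5: 'm' vs 's'.

anti


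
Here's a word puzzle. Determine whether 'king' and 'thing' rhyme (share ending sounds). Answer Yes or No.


Rime (stressed vowel + following sounds) of 'king': -ing = /ɪŋ/
Rime of 'thing': -ing = /ɪŋ/
/ɪŋ/ and /ɪŋ/ are the same ending sound, so the words rhyme.

Yes


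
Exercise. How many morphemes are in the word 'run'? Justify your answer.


Decomposition: run (free morpheme) = 1 morpheme(s)

1 morphemes


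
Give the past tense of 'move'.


Apply rule: Add -d (word ends in -e). 'move' becomes 'moved'.

moved


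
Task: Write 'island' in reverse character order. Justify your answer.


Reverse 'island' character by character: 'dnalsi'.

dnalsi


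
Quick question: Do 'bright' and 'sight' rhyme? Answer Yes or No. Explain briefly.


Rime (stressed vowel + following sounds) of 'bright': -ight = /aɪt/
Rime of 'sight': -ight = /aɪt/
/aɪt/ and /aɪt/ are the same ending sound, so the words rhyme.

Yes


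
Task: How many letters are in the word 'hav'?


Spell out 'hav' and number each letter: h(1), a(2), v(3). Total: 3 letters.

3


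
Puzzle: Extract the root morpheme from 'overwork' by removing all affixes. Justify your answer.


Remove prefix 'over' from 'overwork' to get root 'work'.

work


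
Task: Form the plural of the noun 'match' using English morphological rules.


Apply rule: Add -es (sibilant/fricative ending). 'match' becomes 'matches'.

matches


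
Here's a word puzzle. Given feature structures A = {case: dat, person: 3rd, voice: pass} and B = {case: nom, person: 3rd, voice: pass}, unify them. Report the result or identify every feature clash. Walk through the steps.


Compare features:
case: A=dat vs B=nom -> CLASH
person: A=3rd vs B=3rd -> unified: 3rd
voice: A=pass vs B=pass -> unified: pass
Clash detected on feature 'case' (dat vs nom); unification fails.

CLASH on 'case' (dat vs nom)


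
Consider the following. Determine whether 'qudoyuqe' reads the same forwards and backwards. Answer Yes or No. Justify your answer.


Forward: 'qudoyuqe'
Reversed: 'equyoduq'
They differ.

No


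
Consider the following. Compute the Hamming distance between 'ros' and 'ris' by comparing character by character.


Alignment:
Position 1: 'r' vs 'r' = match
Position 2: 'o' vs 'i' = DIFFER
Position 3: 's' vs 's' = match
Total differences: 1

1


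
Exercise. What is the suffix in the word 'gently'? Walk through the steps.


The word 'gently' = 'gentle' (root) + '-ly' (suffix). The suffix is '-ly'.

ly


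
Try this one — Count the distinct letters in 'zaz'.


Unique letters in 'zaz': {a, z} = 2 distinct letters.

2


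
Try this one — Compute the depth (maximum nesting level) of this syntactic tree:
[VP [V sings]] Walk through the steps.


Count bracket nesting levels:
'[' at pos 0: depth = 1
'[' at pos 4: depth = 2
Maximum depth reached: 2

2


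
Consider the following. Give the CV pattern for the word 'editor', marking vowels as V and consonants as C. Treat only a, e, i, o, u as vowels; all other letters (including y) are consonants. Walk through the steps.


Letter mapping: e = V, d = C, i = V, t = C, o = V, r = C.

VCVCVC


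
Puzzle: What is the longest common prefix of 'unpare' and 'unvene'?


Compare from the start: 2 characters match: 'un'. Mismatch at position 3: 'p' vs 'v'.

un


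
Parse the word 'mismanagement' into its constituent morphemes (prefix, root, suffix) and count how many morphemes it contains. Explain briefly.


Step 1: Identify prefix: 'mis' (meaning: wrongly)
Step 2: Identify root: 'manage'
Step 3: Identify suffix(es): 'ment'
Decomposition: mis- (prefix: wrongly) + manage (root) + -ment (suffix: action/result)
Total morphemes: 3

3 morphemes (mis- (prefix: wrongly) + manage (root) + -ment (suffix: action/result))


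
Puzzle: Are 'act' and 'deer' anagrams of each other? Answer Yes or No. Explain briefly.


Sorted letters of 'act': 'act'
Sorted letters of 'deer': 'deer'
They do not match.

No


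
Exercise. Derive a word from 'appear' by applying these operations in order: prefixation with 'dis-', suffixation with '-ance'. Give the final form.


Step 1: Add prefix 'dis-' to 'appear' = 'disappear'
Step 2: Add suffix '-ance' to 'disappear' = 'disappearance'

disappearance


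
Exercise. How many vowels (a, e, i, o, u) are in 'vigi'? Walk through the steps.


Vowels in 'vigi': i, i = 2 vowels.

2


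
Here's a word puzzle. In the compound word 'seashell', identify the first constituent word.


Split 'seashell' into 'sea' + 'shell'. The first part is 'sea'.

sea


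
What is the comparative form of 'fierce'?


Apply comparative formation (ends in e: add -r): 'fierce' -> 'fiercer'.

fiercer


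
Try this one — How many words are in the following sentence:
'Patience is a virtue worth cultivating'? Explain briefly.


Split into words: Patience | is | a | virtue | worth | cultivating = 6 words.

6


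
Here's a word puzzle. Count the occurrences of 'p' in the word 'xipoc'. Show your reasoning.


Letter 'p' in 'xipoc': found at position(s) 3 = 1 occurrence(s).

1


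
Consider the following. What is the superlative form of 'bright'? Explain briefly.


Apply superlative formation (add -est): 'bright' -> 'brightest'.

brightest


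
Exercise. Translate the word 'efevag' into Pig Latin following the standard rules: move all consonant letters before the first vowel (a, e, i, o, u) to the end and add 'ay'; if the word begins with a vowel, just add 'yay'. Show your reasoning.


'efevag' starts with a vowel, so add 'yay': 'efevagyay'.

efevagyay


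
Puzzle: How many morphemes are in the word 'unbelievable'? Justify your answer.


Decomposition: un- (prefix) + believe (root) + -able (suffix) = 3 morpheme(s)

3 morphemes


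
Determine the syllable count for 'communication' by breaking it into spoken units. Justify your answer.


Break 'communication' into syllables: com-mu-ni-ca-tion -> com | mu | ni | ca | tion = 5 syllables

5 syllables


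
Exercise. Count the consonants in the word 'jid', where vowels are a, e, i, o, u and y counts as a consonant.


Consonants in 'jid': j, d = 2 consonants.

2


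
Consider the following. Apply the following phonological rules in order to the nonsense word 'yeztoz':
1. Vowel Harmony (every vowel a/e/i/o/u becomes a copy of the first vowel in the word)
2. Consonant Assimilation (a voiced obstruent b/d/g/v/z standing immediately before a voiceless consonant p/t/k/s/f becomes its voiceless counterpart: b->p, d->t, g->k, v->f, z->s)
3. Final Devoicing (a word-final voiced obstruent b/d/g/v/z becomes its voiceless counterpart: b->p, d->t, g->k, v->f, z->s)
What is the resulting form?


Starting form: 'yeztoz'
Rule 1: Vowel Harmony: all vowels become 'e' (matching first vowel). 'yeztoz' -> 'yeztez'
Rule 2: Consonant Assimilation: voiced obstruent before voiceless consonant becomes voiceless ('zt' -> 'st'). 'yeztez' -> 'yestez'
Rule 3: Final Devoicing: word-final voiced obstruent 'z' becomes voiceless 's'. 'yestez' -> 'yestes'
Final form: 'yestes'

yestes


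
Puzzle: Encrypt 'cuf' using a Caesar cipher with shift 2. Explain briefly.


Shift each letter by 2: c -> e, u -> w, f -> h. Result: 'ewh'.

ewh


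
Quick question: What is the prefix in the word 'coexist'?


The word 'coexist' = 'co' (prefix) + 'exist' (root). The prefix is 'co'.

co


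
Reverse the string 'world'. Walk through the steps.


Reverse 'world' character by character: 'dlrow'.

dlrow


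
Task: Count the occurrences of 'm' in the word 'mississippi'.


Letter 'm' in 'mississippi': found at position(s) 1 = 1 occurrence(s).

1


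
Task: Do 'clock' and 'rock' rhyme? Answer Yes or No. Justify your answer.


Rime (stressed vowel + following sounds) of 'clock': -ock = /ɒk/
Rime of 'rock': -ock = /ɒk/
/ɒk/ and /ɒk/ are the same ending sound, so the words rhyme.

Yes


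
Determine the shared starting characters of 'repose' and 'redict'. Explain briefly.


Compare from the start: 2 characters match: 're'. Mismatch at position 3: 'p' vs 'd'.

re


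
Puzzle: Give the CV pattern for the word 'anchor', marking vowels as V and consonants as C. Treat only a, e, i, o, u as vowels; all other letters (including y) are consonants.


Letter mapping: a = V, n = C, c = C, h = C, o = V, r = C.

VCCCVC


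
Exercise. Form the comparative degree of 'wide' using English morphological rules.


Apply comparative formation (ends in e: add -r): 'wide' -> 'wider'.

wider


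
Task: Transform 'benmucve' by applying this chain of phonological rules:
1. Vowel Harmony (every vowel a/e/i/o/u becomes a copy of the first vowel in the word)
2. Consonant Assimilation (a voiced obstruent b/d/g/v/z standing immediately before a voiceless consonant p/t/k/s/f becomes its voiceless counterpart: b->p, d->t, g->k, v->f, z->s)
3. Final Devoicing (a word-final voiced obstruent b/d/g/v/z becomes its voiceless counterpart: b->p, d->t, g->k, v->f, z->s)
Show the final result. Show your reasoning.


Starting form: 'benmucve'
Rule 1: Vowel Harmony: all vowels become 'e' (matching first vowel). 'benmucve' -> 'benmecve'
Rule 2: Consonant Assimilation: no voiced obstruent (b/d/g/v/z) stands immediately before a voiceless consonant (p/t/k/s/f). No change.
Rule 3: Final Devoicing: the word ends in the vowel 'e', not a consonant. No change.
Final form: 'benmecve'

benmecve


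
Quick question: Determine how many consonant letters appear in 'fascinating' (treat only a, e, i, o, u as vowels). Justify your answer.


Consonants in 'fascinating': f, s, c, n, t, n, g = 7 consonants.

7


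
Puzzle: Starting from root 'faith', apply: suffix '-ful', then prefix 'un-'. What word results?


Step 1: Add suffix '-ful' to 'faith' = 'faithful'
Step 2: Add prefix 'un-' to 'faithful' = 'unfaithful'

unfaithful


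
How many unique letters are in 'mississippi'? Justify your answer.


Unique letters in 'mississippi': {i, m, p, s} = 4 distinct letters.

4


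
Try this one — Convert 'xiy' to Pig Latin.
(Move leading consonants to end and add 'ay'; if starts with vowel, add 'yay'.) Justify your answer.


'xiy': move consonant cluster 'x' to end and add 'ay': 'iyxay'.

iyxay


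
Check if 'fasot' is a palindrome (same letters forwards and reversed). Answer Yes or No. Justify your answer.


Forward: 'fasot'
Reversed: 'tosaf'
They differ.

No


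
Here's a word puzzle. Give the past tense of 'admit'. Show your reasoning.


Apply rule: Double final consonant and add -ed. 'admit' becomes 'admitted'.

admitted


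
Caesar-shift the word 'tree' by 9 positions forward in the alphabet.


Shift each letter by 9: t -> c, r -> a, e -> n, e -> n. Result: 'cann'.

cann


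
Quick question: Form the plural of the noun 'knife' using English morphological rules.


Apply rule: Change -fe to -ves. 'knife' becomes 'knives'.

knives


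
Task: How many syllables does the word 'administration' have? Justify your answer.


Break 'administration' into syllables: ad-min-is-tra-tion -> ad | min | is | tra | tion = 5 syllables

5 syllables


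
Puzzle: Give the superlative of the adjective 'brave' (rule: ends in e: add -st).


Apply superlative formation (ends in e: add -st): 'brave' -> 'bravest'.

bravest


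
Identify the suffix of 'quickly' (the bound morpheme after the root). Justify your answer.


The word 'quickly' = 'quick' (root) + '-ly' (suffix). The suffix is '-ly'.

ly


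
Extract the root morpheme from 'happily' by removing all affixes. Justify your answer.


Remove suffix '-ly' from 'happily' to get root 'happy'.

happy


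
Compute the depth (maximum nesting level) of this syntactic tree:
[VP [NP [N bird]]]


Count bracket nesting levels:
'[' at pos 0: depth = 1
'[' at pos 4: depth = 2
'[' at pos 8: depth = 3
Maximum depth reached: 3

3


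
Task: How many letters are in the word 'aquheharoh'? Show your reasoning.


Spell out 'aquheharoh' and number each letter: a(1), q(2), u(3), h(4), e(5), h(6), a(7), r(8), o(9), h(10). Total: 10 letters.

10


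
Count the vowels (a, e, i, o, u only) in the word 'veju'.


Vowels in 'veju': e, u = 2 vowels.

2


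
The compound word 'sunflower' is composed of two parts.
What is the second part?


Split 'sunflower' into 'sun' + 'flower'. The second part is 'flower'.

flower


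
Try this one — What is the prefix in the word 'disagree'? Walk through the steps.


The word 'disagree' = 'dis' (prefix) + 'agree' (root). The prefix is 'dis'.

dis


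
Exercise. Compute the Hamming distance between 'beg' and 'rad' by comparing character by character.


Alignment:
Position 1: 'b' vs 'r' = DIFFER
Position 2: 'e' vs 'a' = DIFFER
Position 3: 'g' vs 'd' = DIFFER
Total differences: 3

3


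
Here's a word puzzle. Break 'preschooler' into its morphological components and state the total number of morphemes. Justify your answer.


Step 1: Identify prefix: 'pre' (meaning: before)
Step 2: Identify root: 'school'
Step 3: Identify suffix(es): 'er'
Decomposition: pre- (prefix: before) + school (root) + -er (suffix: one who)
Total morphemes: 3

3 morphemes (pre- (prefix: before) + school (root) + -er (suffix: one who))


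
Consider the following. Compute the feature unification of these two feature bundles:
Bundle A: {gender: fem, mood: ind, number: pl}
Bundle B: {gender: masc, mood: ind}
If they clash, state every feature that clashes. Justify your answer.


Compare features:
gender: A=fem vs B=masc -> CLASH
mood: A=ind vs B=ind -> unified: ind
number: A=pl vs B=_ -> unified: pl
Clash detected on feature 'gender' (fem vs masc); unification fails.

CLASH on 'gender' (fem vs masc)


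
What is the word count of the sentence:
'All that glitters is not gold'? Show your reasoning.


Split into words: All | that | glitters | is | not | gold = 6 words.

6


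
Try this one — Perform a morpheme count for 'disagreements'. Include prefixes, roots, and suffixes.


Decomposition: dis- (prefix) + agree (root) + -ment (suffix) + -s (plural) = 4 morpheme(s)

4 morphemes


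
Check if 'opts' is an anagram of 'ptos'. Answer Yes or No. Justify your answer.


Sorted letters of 'opts': 'opst'
Sorted letters of 'ptos': 'opst'
They match.

Yes


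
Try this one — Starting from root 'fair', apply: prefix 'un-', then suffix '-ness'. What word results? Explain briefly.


Step 1: Add prefix 'un-' to 'fair' = 'unfair'
Step 2: Add suffix '-ness' to 'unfair' = 'unfairness'

unfairness


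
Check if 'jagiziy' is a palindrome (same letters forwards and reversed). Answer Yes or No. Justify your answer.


Forward: 'jagiziy'
Reversed: 'yizigaj'
They differ.

No


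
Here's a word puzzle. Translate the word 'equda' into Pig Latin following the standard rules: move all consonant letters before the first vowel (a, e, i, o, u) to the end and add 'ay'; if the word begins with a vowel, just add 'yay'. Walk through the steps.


'equda' starts with a vowel, so add 'yay': 'equdayay'.

equdayay


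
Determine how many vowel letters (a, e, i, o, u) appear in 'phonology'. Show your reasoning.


Vowels in 'phonology': o, o, o = 3 vowels.

3


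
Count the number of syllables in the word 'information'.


Break 'information' into syllables: in-for-ma-tion -> in | for | ma | tion = 4 syllables

4 syllables


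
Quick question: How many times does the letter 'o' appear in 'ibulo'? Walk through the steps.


Letter 'o' in 'ibulo': found at position(s) 5 = 1 occurrence(s).

1


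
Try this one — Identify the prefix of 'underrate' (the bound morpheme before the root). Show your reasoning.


The word 'underrate' = 'under' (prefix) + 'rate' (root). The prefix is 'under'.

under


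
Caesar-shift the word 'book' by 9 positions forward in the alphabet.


Shift each letter by 9: b -> k, o -> x, o -> x, k -> t. Result: 'kxxt'.

kxxt


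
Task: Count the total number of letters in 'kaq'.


Spell out 'kaq' and number each letter: k(1), a(2), q(3). Total: 3 letters.

3


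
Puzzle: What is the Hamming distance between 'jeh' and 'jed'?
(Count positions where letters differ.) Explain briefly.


Alignment:
Position 1: 'j' vs 'j' = match
Position 2: 'e' vs 'e' = match
Position 3: 'h' vs 'd' = DIFFER
Total differences: 1

1


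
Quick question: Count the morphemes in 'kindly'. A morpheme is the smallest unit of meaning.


Decomposition: kind (root) + -ly (suffix) = 2 morpheme(s)

2 morphemes


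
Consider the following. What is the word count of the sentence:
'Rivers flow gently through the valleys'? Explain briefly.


Split into words: Rivers | flow | gently | through | the | valleys = 6 words.

6


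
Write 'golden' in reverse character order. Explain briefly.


Reverse 'golden' character by character: 'nedlog'.

nedlog


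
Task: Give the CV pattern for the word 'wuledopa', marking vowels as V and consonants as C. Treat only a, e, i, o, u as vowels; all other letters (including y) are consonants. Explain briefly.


Letter mapping: w = C, u = V, l = C, e = V, d = C, o = V, p = C, a = V.

CVCVCVCV


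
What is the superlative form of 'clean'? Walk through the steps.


Apply superlative formation (add -est): 'clean' -> 'cleanest'.

cleanest


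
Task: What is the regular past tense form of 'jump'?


Apply rule: Add -ed. 'jump' becomes 'jumped'.

jumped


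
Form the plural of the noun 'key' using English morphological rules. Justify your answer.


Apply rule: Add -s. 'key' becomes 'keys'.

keys


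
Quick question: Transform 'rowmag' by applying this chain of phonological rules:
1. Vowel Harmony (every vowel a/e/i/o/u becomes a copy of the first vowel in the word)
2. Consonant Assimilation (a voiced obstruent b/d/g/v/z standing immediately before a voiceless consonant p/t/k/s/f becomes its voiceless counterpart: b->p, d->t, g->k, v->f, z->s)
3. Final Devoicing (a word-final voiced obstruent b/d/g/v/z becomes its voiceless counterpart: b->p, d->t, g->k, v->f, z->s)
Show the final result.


Starting form: 'rowmag'
Rule 1: Vowel Harmony: all vowels become 'o' (matching first vowel). 'rowmag' -> 'rowmog'
Rule 2: Consonant Assimilation: no voiced obstruent (b/d/g/v/z) stands immediately before a voiceless consonant (p/t/k/s/f). No change.
Rule 3: Final Devoicing: word-final voiced obstruent 'g' becomes voiceless 'k'. 'rowmog' -> 'rowmok'
Final form: 'rowmok'

rowmok
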